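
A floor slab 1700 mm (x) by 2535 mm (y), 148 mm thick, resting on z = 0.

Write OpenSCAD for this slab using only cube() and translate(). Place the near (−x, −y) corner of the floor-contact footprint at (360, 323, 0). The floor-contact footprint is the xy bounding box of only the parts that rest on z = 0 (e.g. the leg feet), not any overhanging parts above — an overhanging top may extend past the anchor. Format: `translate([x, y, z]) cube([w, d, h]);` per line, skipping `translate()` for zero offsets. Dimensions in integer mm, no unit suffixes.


translate([360, 323, 0]) cube([1700, 2535, 148]);


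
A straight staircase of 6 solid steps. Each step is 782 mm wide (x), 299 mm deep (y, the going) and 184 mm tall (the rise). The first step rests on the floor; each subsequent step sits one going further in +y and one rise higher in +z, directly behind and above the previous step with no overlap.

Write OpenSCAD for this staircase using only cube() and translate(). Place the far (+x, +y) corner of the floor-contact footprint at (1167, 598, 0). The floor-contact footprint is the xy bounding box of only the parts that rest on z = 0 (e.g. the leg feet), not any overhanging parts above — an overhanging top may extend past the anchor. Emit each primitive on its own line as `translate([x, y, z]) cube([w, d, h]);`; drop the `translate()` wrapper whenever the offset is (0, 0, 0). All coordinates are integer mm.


translate([385, 299, 0]) cube([782, 299, 184]);
translate([385, 598, 184]) cube([782, 299, 184]);
translate([385, 897, 368]) cube([782, 299, 184]);
translate([385, 1196, 552]) cube([782, 299, 184]);
translate([385, 1495, 736]) cube([782, 299, 184]);
translate([385, 1794, 920]) cube([782, 299, 184]);


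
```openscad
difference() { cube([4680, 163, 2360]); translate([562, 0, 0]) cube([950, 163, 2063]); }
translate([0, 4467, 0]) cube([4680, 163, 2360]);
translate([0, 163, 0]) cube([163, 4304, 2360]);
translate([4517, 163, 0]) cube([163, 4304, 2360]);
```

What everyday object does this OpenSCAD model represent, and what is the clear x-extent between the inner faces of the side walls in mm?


A single room. The interior width is 4354 mm.

Four walls enclosing a rectangle with a door in the front wall — a room. Outside width 4680 minus two 163 mm walls gives 4354 mm.


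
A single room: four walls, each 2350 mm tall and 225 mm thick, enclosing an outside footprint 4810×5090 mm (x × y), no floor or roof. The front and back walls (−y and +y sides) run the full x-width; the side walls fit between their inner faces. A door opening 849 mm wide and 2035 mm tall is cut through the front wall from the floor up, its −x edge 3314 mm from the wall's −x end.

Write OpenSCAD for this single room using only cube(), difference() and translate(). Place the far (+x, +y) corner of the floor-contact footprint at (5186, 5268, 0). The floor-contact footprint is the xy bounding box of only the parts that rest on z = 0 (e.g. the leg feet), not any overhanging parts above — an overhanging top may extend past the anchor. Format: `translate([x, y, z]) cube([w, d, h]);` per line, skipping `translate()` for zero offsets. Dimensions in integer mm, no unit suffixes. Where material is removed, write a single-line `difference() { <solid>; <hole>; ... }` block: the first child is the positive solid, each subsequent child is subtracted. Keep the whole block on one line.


difference() { translate([376, 178, 0]) cube([4810, 225, 2350]); translate([3690, 178, 0]) cube([849, 225, 2035]); }
translate([376, 5043, 0]) cube([4810, 225, 2350]);
translate([376, 403, 0]) cube([225, 4640, 2350]);
translate([4961, 403, 0]) cube([225, 4640, 2350]);


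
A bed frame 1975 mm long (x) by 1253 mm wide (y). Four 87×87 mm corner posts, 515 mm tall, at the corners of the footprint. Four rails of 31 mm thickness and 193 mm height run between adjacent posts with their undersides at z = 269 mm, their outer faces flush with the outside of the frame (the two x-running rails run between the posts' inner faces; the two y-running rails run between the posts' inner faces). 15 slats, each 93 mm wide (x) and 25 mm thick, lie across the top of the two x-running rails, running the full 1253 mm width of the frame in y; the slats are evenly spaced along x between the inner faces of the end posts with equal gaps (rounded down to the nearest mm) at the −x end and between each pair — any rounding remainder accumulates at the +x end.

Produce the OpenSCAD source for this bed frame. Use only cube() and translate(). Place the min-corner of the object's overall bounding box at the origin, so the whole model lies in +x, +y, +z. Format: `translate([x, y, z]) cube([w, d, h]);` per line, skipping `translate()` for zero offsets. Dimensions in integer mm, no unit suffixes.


cube([87, 87, 515]);
translate([0, 1166, 0]) cube([87, 87, 515]);
translate([1888, 0, 0]) cube([87, 87, 515]);
translate([1888, 1166, 0]) cube([87, 87, 515]);
translate([87, 0, 269]) cube([1801, 31, 193]);
translate([87, 1222, 269]) cube([1801, 31, 193]);
translate([0, 87, 269]) cube([31, 1079, 193]);
translate([1944, 87, 269]) cube([31, 1079, 193]);
translate([112, 0, 462]) cube([93, 1253, 25]);
translate([230, 0, 462]) cube([93, 1253, 25]);
translate([348, 0, 462]) cube([93, 1253, 25]);
translate([466, 0, 462]) cube([93, 1253, 25]);
translate([584, 0, 462]) cube([93, 1253, 25]);
translate([702, 0, 462]) cube([93, 1253, 25]);
translate([820, 0, 462]) cube([93, 1253, 25]);
translate([938, 0, 462]) cube([93, 1253, 25]);
translate([1056, 0, 462]) cube([93, 1253, 25]);
translate([1174, 0, 462]) cube([93, 1253, 25]);
translate([1292, 0, 462]) cube([93, 1253, 25]);
translate([1410, 0, 462]) cube([93, 1253, 25]);
translate([1528, 0, 462]) cube([93, 1253, 25]);
translate([1646, 0, 462]) cube([93, 1253, 25]);
translate([1764, 0, 462]) cube([93, 1253, 25]);


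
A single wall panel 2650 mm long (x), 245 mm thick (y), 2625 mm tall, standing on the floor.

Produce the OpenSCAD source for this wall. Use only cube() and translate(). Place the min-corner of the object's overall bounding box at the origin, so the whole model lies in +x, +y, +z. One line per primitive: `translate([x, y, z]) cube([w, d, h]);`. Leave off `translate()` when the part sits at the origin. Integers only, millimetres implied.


cube([2650, 245, 2625]);


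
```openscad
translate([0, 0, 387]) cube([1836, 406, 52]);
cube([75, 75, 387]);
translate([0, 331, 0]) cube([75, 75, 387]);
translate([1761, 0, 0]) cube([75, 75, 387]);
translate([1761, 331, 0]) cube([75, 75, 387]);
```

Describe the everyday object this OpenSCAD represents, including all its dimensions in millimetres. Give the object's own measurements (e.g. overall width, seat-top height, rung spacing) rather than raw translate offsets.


A long wooden bench with a 1836 mm (x) × 406 mm (y) seat, 52 mm thick, its top surface 439 mm above the floor. Four 75 mm square legs at the seat corners, flush with the edges, run from z = 0 to the seat underside.


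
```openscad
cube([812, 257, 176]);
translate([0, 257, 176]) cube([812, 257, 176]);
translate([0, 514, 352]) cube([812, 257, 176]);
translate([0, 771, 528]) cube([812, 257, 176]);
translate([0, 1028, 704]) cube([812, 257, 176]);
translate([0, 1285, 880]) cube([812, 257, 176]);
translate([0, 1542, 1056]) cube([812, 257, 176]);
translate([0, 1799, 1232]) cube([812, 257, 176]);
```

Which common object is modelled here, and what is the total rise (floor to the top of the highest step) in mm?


A staircase. The total rise is 1408 mm.

8 identical blocks, each offset up and back from the previous — a staircase. Each step is 176 mm tall and there are 8 of them, so the total rise is 8 × 176 = 1408 mm.


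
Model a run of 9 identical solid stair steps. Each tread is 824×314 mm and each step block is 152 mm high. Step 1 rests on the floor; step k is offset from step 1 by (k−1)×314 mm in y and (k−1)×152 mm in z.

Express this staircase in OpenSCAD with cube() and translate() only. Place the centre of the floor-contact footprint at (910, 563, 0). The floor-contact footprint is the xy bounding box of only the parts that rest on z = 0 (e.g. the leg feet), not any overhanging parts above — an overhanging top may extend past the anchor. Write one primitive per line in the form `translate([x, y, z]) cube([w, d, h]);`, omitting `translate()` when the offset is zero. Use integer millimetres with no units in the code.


translate([498, 406, 0]) cube([824, 314, 152]);
translate([498, 720, 152]) cube([824, 314, 152]);
translate([498, 1034, 304]) cube([824, 314, 152]);
translate([498, 1348, 456]) cube([824, 314, 152]);
translate([498, 1662, 608]) cube([824, 314, 152]);
translate([498, 1976, 760]) cube([824, 314, 152]);
translate([498, 2290, 912]) cube([824, 314, 152]);
translate([498, 2604, 1064]) cube([824, 314, 152]);
translate([498, 2918, 1216]) cube([824, 314, 152]);


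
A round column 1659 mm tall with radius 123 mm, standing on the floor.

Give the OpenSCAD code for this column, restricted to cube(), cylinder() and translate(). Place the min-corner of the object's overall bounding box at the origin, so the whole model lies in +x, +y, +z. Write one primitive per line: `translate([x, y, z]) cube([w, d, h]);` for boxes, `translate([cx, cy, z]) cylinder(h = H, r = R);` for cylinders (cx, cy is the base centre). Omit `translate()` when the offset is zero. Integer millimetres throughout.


translate([123, 123, 0]) cylinder(h = 1659, r = 123);


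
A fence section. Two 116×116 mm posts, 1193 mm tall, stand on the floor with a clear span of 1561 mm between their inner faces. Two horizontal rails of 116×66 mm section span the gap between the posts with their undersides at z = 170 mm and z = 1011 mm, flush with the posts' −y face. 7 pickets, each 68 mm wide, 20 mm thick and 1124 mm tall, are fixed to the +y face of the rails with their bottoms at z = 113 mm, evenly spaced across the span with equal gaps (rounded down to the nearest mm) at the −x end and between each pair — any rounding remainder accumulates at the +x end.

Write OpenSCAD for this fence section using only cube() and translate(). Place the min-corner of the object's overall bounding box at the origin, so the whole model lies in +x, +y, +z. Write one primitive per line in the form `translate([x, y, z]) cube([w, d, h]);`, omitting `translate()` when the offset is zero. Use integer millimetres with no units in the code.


cube([116, 116, 1193]);
translate([1677, 0, 0]) cube([116, 116, 1193]);
translate([116, 0, 170]) cube([1561, 116, 66]);
translate([116, 0, 1011]) cube([1561, 116, 66]);
translate([251, 116, 113]) cube([68, 20, 1124]);
translate([454, 116, 113]) cube([68, 20, 1124]);
translate([657, 116, 113]) cube([68, 20, 1124]);
translate([860, 116, 113]) cube([68, 20, 1124]);
translate([1063, 116, 113]) cube([68, 20, 1124]);
translate([1266, 116, 113]) cube([68, 20, 1124]);
translate([1469, 116, 113]) cube([68, 20, 1124]);


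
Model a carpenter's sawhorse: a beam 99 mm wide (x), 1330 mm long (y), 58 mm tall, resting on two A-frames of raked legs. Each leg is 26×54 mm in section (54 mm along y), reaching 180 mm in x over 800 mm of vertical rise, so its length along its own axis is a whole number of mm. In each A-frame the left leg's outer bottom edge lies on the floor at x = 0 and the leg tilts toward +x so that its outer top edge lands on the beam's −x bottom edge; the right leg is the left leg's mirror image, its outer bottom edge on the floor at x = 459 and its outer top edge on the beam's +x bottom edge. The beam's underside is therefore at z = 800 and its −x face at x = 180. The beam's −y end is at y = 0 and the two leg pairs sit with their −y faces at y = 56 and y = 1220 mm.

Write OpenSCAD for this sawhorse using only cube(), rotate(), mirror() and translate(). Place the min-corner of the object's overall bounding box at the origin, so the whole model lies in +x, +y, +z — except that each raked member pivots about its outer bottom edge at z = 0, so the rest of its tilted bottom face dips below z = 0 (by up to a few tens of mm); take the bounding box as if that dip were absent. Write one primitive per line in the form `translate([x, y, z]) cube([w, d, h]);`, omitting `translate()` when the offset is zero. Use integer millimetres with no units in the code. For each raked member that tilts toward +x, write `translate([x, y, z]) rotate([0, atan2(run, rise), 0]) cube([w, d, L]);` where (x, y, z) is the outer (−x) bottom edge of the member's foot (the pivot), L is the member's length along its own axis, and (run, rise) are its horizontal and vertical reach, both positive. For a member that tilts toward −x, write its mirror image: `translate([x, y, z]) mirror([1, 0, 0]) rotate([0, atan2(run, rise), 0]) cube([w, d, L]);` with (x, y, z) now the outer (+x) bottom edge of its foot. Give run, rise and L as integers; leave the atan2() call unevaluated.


// leg length = √(180² + 800²) = 820
// right-leg outer foot x = 2·180 + 99 = 459
// beam min-corner = (180, 0, 800)
translate([180, 0, 800]) cube([99, 1330, 58]);
translate([0, 56, 0]) rotate([0, atan2(180, 800), 0]) cube([26, 54, 820]);
translate([459, 56, 0]) mirror([1, 0, 0]) rotate([0, atan2(180, 800), 0]) cube([26, 54, 820]);
translate([0, 1220, 0]) rotate([0, atan2(180, 800), 0]) cube([26, 54, 820]);
translate([459, 1220, 0]) mirror([1, 0, 0]) rotate([0, atan2(180, 800), 0]) cube([26, 54, 820]);


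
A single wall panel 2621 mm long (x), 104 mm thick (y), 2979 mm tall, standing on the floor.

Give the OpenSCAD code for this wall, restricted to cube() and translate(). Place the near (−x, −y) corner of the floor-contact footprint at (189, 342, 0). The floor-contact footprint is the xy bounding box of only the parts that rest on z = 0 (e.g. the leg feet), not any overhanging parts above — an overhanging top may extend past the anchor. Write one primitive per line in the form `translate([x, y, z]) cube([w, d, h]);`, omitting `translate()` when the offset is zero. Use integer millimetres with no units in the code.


translate([189, 342, 0]) cube([2621, 104, 2979]);


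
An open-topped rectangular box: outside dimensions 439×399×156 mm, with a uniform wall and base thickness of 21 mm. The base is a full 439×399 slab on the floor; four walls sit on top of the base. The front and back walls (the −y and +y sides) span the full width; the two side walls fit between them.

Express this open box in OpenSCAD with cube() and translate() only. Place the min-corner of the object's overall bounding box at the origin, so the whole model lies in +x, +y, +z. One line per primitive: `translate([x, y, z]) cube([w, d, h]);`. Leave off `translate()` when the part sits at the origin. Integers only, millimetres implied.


cube([439, 399, 21]);
translate([0, 0, 21]) cube([439, 21, 135]);
translate([0, 378, 21]) cube([439, 21, 135]);
translate([0, 21, 21]) cube([21, 357, 135]);
translate([418, 21, 21]) cube([21, 357, 135]);


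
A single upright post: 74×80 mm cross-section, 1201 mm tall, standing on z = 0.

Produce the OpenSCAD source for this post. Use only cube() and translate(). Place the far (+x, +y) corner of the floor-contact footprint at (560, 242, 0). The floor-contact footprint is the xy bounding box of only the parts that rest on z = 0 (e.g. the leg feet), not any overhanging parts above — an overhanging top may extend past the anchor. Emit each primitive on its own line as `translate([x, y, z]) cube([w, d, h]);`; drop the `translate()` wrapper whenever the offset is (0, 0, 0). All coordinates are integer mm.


translate([486, 162, 0]) cube([74, 80, 1201]);


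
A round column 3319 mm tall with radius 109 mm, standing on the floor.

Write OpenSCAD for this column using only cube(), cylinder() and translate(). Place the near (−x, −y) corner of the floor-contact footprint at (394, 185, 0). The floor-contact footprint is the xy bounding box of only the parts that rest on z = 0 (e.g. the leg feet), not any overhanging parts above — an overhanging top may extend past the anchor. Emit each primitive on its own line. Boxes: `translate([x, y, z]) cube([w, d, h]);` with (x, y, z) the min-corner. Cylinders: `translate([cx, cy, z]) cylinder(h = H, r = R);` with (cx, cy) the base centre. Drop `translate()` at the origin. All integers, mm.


translate([503, 294, 0]) cylinder(h = 3319, r = 109);


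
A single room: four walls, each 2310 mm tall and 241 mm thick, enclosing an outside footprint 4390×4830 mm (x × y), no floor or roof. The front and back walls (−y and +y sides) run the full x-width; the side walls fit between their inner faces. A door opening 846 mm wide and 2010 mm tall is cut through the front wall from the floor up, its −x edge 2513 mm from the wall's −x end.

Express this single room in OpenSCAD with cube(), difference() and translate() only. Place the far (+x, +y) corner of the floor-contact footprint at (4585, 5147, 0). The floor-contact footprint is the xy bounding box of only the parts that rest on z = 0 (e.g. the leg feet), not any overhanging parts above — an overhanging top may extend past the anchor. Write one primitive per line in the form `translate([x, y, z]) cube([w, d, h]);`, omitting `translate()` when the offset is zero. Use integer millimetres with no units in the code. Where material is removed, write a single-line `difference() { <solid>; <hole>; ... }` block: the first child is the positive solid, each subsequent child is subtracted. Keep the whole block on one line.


difference() { translate([195, 317, 0]) cube([4390, 241, 2310]); translate([2708, 317, 0]) cube([846, 241, 2010]); }
translate([195, 4906, 0]) cube([4390, 241, 2310]);
translate([195, 558, 0]) cube([241, 4348, 2310]);
translate([4344, 558, 0]) cube([241, 4348, 2310]);


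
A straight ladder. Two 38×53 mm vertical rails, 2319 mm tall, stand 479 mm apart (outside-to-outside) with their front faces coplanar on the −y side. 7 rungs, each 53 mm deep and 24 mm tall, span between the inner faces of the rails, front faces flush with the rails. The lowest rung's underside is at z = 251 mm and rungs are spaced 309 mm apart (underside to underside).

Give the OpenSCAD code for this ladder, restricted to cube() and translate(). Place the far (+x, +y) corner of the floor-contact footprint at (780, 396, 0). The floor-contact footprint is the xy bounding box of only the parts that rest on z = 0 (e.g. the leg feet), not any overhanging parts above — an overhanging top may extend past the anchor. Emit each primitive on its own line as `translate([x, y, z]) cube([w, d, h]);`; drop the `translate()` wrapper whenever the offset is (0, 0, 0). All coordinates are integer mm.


translate([301, 343, 0]) cube([38, 53, 2319]);
translate([742, 343, 0]) cube([38, 53, 2319]);
translate([339, 343, 251]) cube([403, 53, 24]);
translate([339, 343, 560]) cube([403, 53, 24]);
translate([339, 343, 869]) cube([403, 53, 24]);
translate([339, 343, 1178]) cube([403, 53, 24]);
translate([339, 343, 1487]) cube([403, 53, 24]);
translate([339, 343, 1796]) cube([403, 53, 24]);
translate([339, 343, 2105]) cube([403, 53, 24]);


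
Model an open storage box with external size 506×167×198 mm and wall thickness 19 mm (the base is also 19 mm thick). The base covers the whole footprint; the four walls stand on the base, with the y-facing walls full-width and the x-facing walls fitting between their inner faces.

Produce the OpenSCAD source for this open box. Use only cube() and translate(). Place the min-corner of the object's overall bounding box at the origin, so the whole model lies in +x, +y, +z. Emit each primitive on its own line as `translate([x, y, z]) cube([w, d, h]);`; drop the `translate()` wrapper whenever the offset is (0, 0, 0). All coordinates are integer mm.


cube([506, 167, 19]);
translate([0, 0, 19]) cube([506, 19, 179]);
translate([0, 148, 19]) cube([506, 19, 179]);
translate([0, 19, 19]) cube([19, 129, 179]);
translate([487, 19, 19]) cube([19, 129, 179]);


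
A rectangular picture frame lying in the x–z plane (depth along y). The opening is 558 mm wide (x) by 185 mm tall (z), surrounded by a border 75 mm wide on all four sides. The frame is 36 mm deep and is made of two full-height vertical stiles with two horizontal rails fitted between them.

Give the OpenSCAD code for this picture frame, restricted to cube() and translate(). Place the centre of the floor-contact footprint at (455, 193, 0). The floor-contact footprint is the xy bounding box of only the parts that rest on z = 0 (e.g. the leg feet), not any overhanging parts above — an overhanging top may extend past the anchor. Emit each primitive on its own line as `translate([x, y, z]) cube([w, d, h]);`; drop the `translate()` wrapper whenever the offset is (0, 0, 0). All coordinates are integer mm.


translate([101, 175, 0]) cube([75, 36, 335]);
translate([734, 175, 0]) cube([75, 36, 335]);
translate([176, 175, 0]) cube([558, 36, 75]);
translate([176, 175, 260]) cube([558, 36, 75]);


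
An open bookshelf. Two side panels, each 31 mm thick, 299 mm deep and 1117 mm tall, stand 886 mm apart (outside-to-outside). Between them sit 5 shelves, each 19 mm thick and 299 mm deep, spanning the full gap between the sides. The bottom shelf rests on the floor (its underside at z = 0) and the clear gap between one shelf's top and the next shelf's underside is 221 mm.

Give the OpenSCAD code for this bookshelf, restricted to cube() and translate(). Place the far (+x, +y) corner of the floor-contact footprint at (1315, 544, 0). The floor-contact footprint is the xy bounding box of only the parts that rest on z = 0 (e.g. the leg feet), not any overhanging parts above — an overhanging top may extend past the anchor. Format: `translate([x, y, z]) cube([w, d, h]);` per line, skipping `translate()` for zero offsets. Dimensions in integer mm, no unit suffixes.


translate([429, 245, 0]) cube([31, 299, 1117]);
translate([1284, 245, 0]) cube([31, 299, 1117]);
translate([460, 245, 0]) cube([824, 299, 19]);
translate([460, 245, 240]) cube([824, 299, 19]);
translate([460, 245, 480]) cube([824, 299, 19]);
translate([460, 245, 720]) cube([824, 299, 19]);
translate([460, 245, 960]) cube([824, 299, 19]);


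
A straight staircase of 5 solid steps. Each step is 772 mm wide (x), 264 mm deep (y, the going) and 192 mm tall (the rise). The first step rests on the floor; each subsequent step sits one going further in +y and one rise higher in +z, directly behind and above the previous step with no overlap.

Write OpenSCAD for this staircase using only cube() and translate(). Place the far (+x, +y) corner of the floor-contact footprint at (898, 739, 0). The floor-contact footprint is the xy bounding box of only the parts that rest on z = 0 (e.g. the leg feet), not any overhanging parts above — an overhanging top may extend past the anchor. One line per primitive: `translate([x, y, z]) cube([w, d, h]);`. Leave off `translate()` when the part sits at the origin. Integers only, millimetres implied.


translate([126, 475, 0]) cube([772, 264, 192]);
translate([126, 739, 192]) cube([772, 264, 192]);
translate([126, 1003, 384]) cube([772, 264, 192]);
translate([126, 1267, 576]) cube([772, 264, 192]);
translate([126, 1531, 768]) cube([772, 264, 192]);


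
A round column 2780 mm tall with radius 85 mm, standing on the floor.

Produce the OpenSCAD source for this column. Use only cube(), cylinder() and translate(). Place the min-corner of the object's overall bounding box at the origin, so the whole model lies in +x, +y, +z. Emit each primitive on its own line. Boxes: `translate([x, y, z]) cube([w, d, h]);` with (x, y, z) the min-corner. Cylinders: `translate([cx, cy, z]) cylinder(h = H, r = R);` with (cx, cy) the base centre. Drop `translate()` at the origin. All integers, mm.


translate([85, 85, 0]) cylinder(h = 2780, r = 85);


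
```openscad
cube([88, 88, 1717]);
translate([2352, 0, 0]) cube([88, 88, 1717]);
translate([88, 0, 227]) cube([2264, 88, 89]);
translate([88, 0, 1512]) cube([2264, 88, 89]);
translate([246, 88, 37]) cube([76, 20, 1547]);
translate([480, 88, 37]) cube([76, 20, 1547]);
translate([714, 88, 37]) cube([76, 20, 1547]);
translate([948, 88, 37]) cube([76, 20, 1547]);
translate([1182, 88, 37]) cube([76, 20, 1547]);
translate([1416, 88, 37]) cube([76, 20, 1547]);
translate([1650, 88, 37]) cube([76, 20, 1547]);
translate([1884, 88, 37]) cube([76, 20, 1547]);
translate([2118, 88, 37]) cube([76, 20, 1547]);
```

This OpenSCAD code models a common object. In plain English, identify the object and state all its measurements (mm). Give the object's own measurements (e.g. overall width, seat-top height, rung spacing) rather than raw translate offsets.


A fence section. Two 88×88 mm posts, 1717 mm tall, stand on the floor with a clear span of 2264 mm between their inner faces. Two horizontal rails of 88×89 mm section span the gap between the posts with their undersides at z = 227 mm and z = 1512 mm, flush with the posts' −y face. 9 pickets, each 76 mm wide, 20 mm thick and 1547 mm tall, are fixed to the +y face of the rails with their bottoms at z = 37 mm, spaced across the span with a 158 mm gap after the −x post and between neighbouring pickets and before the +x post.


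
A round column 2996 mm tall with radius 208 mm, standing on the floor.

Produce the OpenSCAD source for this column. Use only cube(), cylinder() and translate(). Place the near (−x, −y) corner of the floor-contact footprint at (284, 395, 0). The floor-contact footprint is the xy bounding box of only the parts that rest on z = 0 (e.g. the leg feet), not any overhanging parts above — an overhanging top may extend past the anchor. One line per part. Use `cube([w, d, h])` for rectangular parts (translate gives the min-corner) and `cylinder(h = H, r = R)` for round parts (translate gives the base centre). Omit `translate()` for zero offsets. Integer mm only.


translate([492, 603, 0]) cylinder(h = 2996, r = 208);


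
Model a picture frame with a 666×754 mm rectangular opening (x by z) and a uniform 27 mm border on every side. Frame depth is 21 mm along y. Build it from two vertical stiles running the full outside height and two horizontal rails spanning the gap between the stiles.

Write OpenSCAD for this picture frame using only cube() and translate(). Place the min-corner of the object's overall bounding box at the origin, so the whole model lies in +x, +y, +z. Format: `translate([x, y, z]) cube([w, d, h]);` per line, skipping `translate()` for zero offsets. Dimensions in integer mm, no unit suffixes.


cube([27, 21, 808]);
translate([693, 0, 0]) cube([27, 21, 808]);
translate([27, 0, 0]) cube([666, 21, 27]);
translate([27, 0, 781]) cube([666, 21, 27]);


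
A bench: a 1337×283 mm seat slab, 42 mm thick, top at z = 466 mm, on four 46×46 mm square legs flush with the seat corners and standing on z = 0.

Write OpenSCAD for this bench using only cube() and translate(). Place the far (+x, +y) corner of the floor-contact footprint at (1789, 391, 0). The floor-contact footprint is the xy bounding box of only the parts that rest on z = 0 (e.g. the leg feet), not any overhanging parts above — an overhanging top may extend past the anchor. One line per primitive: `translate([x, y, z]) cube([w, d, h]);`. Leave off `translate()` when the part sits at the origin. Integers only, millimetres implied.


translate([452, 108, 424]) cube([1337, 283, 42]);
translate([452, 108, 0]) cube([46, 46, 424]);
translate([452, 345, 0]) cube([46, 46, 424]);
translate([1743, 108, 0]) cube([46, 46, 424]);
translate([1743, 345, 0]) cube([46, 46, 424]);


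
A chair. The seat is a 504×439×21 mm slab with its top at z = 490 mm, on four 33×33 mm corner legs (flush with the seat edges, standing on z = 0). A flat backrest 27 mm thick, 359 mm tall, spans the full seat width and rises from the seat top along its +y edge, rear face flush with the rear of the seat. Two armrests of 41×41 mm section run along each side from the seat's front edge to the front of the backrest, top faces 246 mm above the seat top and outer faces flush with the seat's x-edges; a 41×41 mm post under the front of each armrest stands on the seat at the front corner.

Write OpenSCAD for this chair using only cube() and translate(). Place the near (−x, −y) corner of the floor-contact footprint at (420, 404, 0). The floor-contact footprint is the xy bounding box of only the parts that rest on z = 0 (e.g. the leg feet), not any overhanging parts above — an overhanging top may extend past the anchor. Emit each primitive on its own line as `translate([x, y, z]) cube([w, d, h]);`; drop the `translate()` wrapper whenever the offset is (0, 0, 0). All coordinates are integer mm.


translate([420, 404, 469]) cube([504, 439, 21]);
translate([420, 404, 0]) cube([33, 33, 469]);
translate([891, 404, 0]) cube([33, 33, 469]);
translate([420, 810, 0]) cube([33, 33, 469]);
translate([891, 810, 0]) cube([33, 33, 469]);
translate([420, 816, 490]) cube([504, 27, 359]);
translate([420, 404, 695]) cube([41, 412, 41]);
translate([883, 404, 695]) cube([41, 412, 41]);
translate([420, 404, 490]) cube([41, 41, 205]);
translate([883, 404, 490]) cube([41, 41, 205]);


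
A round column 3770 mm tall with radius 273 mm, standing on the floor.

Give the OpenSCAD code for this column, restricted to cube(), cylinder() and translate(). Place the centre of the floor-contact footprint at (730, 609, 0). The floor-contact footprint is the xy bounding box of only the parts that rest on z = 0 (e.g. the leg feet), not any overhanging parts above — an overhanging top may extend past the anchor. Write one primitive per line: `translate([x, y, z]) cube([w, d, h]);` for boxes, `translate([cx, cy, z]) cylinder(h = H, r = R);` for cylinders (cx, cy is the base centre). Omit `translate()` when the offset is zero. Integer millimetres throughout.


translate([730, 609, 0]) cylinder(h = 3770, r = 273);


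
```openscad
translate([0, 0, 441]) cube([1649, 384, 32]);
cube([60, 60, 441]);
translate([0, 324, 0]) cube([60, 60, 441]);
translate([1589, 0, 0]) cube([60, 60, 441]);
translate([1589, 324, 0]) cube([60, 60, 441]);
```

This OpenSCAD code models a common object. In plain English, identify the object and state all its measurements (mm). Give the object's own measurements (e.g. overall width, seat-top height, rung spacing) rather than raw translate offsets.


A long wooden bench with a 1649 mm (x) × 384 mm (y) seat, 32 mm thick, its top surface 473 mm above the floor. Four 60 mm square legs at the seat corners, flush with the edges, run from z = 0 to the seat underside.


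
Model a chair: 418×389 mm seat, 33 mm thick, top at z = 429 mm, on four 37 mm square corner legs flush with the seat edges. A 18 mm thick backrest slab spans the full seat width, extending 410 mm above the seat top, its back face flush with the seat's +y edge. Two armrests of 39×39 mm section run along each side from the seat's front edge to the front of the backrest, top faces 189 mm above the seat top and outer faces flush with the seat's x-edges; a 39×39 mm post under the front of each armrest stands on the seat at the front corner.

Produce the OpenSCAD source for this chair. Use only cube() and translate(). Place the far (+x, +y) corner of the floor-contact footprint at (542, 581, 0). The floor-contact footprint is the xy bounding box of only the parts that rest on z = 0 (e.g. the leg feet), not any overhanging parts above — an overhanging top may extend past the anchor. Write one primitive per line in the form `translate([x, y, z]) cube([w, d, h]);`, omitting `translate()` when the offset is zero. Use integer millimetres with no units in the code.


translate([124, 192, 396]) cube([418, 389, 33]);
translate([124, 192, 0]) cube([37, 37, 396]);
translate([505, 192, 0]) cube([37, 37, 396]);
translate([124, 544, 0]) cube([37, 37, 396]);
translate([505, 544, 0]) cube([37, 37, 396]);
translate([124, 563, 429]) cube([418, 18, 410]);
translate([124, 192, 579]) cube([39, 371, 39]);
translate([503, 192, 579]) cube([39, 371, 39]);
translate([124, 192, 429]) cube([39, 39, 150]);
translate([503, 192, 429]) cube([39, 39, 150]);


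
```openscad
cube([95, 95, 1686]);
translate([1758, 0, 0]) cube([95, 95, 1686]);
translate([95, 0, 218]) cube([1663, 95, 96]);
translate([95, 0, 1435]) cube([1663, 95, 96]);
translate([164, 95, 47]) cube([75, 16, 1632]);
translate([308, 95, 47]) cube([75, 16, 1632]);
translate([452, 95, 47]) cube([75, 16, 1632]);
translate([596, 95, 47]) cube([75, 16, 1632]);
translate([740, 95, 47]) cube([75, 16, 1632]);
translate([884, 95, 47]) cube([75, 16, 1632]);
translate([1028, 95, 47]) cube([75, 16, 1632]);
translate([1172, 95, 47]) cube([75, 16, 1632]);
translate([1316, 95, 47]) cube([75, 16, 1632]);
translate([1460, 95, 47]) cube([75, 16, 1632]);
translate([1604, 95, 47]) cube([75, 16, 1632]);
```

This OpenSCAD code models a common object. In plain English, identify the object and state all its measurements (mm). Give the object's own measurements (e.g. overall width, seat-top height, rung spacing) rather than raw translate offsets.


A fence section. Two 95×95 mm posts, 1686 mm tall, stand on the floor with a clear span of 1663 mm between their inner faces. Two horizontal rails of 95×96 mm section span the gap between the posts with their undersides at z = 218 mm and z = 1435 mm, flush with the posts' −y face. 11 pickets, each 75 mm wide, 16 mm thick and 1632 mm tall, are fixed to the +y face of the rails with their bottoms at z = 47 mm, spaced across the span with a 69 mm gap after the −x post and between neighbouring pickets, with 79 mm left before the +x post.


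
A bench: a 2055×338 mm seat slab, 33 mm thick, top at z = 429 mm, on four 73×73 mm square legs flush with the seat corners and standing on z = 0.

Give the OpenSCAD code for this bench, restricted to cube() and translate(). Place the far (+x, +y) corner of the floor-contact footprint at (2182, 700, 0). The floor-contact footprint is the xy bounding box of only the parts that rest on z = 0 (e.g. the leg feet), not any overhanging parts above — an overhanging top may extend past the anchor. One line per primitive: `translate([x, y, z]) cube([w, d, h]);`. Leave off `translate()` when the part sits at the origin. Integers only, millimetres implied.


// leg_h = 429 − 33 = 396
translate([127, 362, 396]) cube([2055, 338, 33]);
translate([127, 362, 0]) cube([73, 73, 396]);
translate([127, 627, 0]) cube([73, 73, 396]);
translate([2109, 362, 0]) cube([73, 73, 396]);
translate([2109, 627, 0]) cube([73, 73, 396]);


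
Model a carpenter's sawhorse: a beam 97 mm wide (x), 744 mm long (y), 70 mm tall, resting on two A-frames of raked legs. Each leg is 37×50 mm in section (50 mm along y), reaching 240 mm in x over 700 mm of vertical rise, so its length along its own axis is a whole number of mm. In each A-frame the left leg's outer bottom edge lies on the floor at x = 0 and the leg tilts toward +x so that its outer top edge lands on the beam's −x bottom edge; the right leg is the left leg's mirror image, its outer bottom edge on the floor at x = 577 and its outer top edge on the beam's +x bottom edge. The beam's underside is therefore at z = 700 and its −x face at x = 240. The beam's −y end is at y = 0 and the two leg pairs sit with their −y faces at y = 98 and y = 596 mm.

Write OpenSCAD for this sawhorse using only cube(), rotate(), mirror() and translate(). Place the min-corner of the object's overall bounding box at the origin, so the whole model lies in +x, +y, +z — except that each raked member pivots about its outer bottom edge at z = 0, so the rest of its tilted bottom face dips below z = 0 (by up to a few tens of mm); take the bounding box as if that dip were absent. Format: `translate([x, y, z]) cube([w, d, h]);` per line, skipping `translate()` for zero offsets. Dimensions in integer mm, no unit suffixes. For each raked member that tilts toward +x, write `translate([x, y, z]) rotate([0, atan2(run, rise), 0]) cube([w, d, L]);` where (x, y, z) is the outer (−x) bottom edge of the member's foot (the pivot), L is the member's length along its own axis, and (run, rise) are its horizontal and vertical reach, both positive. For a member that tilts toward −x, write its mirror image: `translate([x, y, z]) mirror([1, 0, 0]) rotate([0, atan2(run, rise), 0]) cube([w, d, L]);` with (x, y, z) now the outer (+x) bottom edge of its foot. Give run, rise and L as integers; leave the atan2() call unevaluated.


translate([240, 0, 700]) cube([97, 744, 70]);
translate([0, 98, 0]) rotate([0, atan2(240, 700), 0]) cube([37, 50, 740]);
translate([577, 98, 0]) mirror([1, 0, 0]) rotate([0, atan2(240, 700), 0]) cube([37, 50, 740]);
translate([0, 596, 0]) rotate([0, atan2(240, 700), 0]) cube([37, 50, 740]);
translate([577, 596, 0]) mirror([1, 0, 0]) rotate([0, atan2(240, 700), 0]) cube([37, 50, 740]);


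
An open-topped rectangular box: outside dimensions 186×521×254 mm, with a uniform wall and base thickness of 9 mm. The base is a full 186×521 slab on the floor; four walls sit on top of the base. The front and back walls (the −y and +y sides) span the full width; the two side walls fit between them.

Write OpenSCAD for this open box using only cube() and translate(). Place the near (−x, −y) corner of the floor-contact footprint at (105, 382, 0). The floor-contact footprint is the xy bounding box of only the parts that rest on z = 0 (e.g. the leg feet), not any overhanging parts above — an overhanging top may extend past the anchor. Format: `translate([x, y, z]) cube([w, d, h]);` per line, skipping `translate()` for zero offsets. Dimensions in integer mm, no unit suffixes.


translate([105, 382, 0]) cube([186, 521, 9]);
translate([105, 382, 9]) cube([186, 9, 245]);
translate([105, 894, 9]) cube([186, 9, 245]);
translate([105, 391, 9]) cube([9, 503, 245]);
translate([282, 391, 9]) cube([9, 503, 245]);


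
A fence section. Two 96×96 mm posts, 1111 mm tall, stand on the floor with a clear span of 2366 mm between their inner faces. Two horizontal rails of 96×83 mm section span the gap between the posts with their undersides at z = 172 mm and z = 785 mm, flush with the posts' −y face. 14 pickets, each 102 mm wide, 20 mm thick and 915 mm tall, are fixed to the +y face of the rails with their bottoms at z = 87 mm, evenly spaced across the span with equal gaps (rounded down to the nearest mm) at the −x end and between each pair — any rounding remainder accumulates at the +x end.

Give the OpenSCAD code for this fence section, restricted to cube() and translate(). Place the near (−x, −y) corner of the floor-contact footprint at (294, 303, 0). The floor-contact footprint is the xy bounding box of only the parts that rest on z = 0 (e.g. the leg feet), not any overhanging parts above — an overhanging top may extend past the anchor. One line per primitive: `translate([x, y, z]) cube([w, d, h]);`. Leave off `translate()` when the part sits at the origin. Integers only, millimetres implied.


translate([294, 303, 0]) cube([96, 96, 1111]);
translate([2756, 303, 0]) cube([96, 96, 1111]);
translate([390, 303, 172]) cube([2366, 96, 83]);
translate([390, 303, 785]) cube([2366, 96, 83]);
translate([452, 399, 87]) cube([102, 20, 915]);
translate([616, 399, 87]) cube([102, 20, 915]);
translate([780, 399, 87]) cube([102, 20, 915]);
translate([944, 399, 87]) cube([102, 20, 915]);
translate([1108, 399, 87]) cube([102, 20, 915]);
translate([1272, 399, 87]) cube([102, 20, 915]);
translate([1436, 399, 87]) cube([102, 20, 915]);
translate([1600, 399, 87]) cube([102, 20, 915]);
translate([1764, 399, 87]) cube([102, 20, 915]);
translate([1928, 399, 87]) cube([102, 20, 915]);
translate([2092, 399, 87]) cube([102, 20, 915]);
translate([2256, 399, 87]) cube([102, 20, 915]);
translate([2420, 399, 87]) cube([102, 20, 915]);
translate([2584, 399, 87]) cube([102, 20, 915]);


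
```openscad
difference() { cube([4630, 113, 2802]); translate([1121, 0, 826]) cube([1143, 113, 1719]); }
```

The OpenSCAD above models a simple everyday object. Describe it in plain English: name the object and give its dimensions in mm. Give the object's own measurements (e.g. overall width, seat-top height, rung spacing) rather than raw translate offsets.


A wall 4630 mm long (x), 113 mm thick (y), 2802 mm tall, with a rectangular window opening cut through it. The opening is 1143 mm wide and 1719 mm tall; its sill is at z = 826 mm and its near (−x) edge is 1121 mm from the wall's −x end. The opening passes through the full wall thickness.
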